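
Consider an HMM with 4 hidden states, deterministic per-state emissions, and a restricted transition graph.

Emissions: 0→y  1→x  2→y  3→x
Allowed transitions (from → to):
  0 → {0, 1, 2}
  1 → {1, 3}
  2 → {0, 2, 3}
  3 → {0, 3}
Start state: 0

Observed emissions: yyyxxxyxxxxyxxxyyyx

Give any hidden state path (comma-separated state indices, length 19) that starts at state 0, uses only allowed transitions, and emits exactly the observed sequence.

  [0] y  {0,2}  => 0  start
  [1] y  {0,2}  => 0  0->0 ok
  [2] y  {0,2}  => 2  0->2 ok
  [3] x  {1,3}  => 3  2->3 ok
  [4] x  {1,3}  => 3  3->3 ok
  [5] x  {1,3}  => 3  3->3 ok
  [6] y  {0,2}  => 0  3->0 ok
  [7] x  {1,3}  => 1  0->1 ok
  [8] x  {1,3}  => 3  1->3 ok
  [9] x  {1,3}  => 3  3->3 ok
  [10] x  {1,3}  => 3  3->3 ok
  [11] y  {0,2}  => 0  3->0 ok
  [12] x  {1,3}  => 1  0->1 ok
  [13] x  {1,3}  => 3  1->3 ok
  [14] x  {1,3}  => 3  3->3 ok
  [15] y  {0,2}  => 0  3->0 ok
  [16] y  {0,2}  => 2  0->2 ok
  [17] y  {0,2}  => 2  2->2 ok
  [18] x  {1,3}  => 3  2->3 ok

0,0,2,3,3,3,0,1,3,3,3,0,1,3,3,0,2,2,3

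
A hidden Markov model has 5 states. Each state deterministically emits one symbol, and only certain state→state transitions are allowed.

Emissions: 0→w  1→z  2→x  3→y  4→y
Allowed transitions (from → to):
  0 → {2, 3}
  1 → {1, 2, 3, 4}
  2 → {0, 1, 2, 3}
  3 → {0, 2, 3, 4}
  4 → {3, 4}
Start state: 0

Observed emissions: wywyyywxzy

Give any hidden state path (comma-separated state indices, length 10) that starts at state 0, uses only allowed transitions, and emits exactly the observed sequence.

0,3,0,3,4,3,0,2,1,4

  t0 'w' -> {0}, take 0 (start)
  t1 'y' -> {3,4}, take 3 (0->3 ok)
  t2 'w' -> {0}, take 0 (3->0 ok)
  t3 'y' -> {3,4}, take 3 (0->3 ok)
  t4 'y' -> {3,4}, take 4 (3->4 ok)
  t5 'y' -> {3,4}, take 3 (4->3 ok)
  t6 'w' -> {0}, take 0 (3->0 ok)
  t7 'x' -> {2}, take 2 (0->2 ok)
  t8 'z' -> {1}, take 1 (2->1 ok)
  t9 'y' -> {3,4}, take 4 (1->4 ok)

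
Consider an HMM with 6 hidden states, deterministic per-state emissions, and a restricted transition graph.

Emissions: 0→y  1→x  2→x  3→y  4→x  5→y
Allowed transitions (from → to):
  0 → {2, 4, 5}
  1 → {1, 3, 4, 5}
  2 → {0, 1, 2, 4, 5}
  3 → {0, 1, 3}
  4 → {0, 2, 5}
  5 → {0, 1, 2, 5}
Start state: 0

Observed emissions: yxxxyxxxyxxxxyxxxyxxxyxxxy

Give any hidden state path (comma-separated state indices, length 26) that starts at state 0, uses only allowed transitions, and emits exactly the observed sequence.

0,2,4,2,0,2,1,1,3,1,4,2,4,5,2,2,4,5,2,2,2,0,2,2,4,5

  0: obs=y cand={0,3,5} pick 0 [start]
  1: obs=x cand={1,2,4} pick 2 [0->2 ok]
  2: obs=x cand={1,2,4} pick 4 [2->4 ok]
  3: obs=x cand={1,2,4} pick 2 [4->2 ok]
  4: obs=y cand={0,3,5} pick 0 [2->0 ok]
  5: obs=x cand={1,2,4} pick 2 [0->2 ok]
  6: obs=x cand={1,2,4} pick 1 [2->1 ok]
  7: obs=x cand={1,2,4} pick 1 [1->1 ok]
  8: obs=y cand={0,3,5} pick 3 [1->3 ok]
  9: obs=x cand={1,2,4} pick 1 [3->1 ok]
  10: obs=x cand={1,2,4} pick 4 [1->4 ok]
  11: obs=x cand={1,2,4} pick 2 [4->2 ok]
  12: obs=x cand={1,2,4} pick 4 [2->4 ok]
  13: obs=y cand={0,3,5} pick 5 [4->5 ok]
  14: obs=x cand={1,2,4} pick 2 [5->2 ok]
  15: obs=x cand={1,2,4} pick 2 [2->2 ok]
  16: obs=x cand={1,2,4} pick 4 [2->4 ok]
  17: obs=y cand={0,3,5} pick 5 [4->5 ok]
  18: obs=x cand={1,2,4} pick 2 [5->2 ok]
  19: obs=x cand={1,2,4} pick 2 [2->2 ok]
  20: obs=x cand={1,2,4} pick 2 [2->2 ok]
  21: obs=y cand={0,3,5} pick 0 [2->0 ok]
  22: obs=x cand={1,2,4} pick 2 [0->2 ok]
  23: obs=x cand={1,2,4} pick 2 [2->2 ok]
  24: obs=x cand={1,2,4} pick 4 [2->4 ok]
  25: obs=y cand={0,3,5} pick 5 [4->5 ok]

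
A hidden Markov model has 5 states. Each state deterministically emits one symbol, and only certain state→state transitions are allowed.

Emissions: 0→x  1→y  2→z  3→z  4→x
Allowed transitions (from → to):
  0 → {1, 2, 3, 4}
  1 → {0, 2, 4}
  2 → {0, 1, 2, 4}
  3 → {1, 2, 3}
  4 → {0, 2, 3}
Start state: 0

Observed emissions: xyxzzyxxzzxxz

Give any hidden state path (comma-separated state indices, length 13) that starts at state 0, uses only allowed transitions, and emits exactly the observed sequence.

0,1,4,3,3,1,4,0,3,2,4,0,3

  0: obs=x cand={0,4} pick 0 [start]
  1: obs=y cand={1} pick 1 [0->1 ok]
  2: obs=x cand={0,4} pick 4 [1->4 ok]
  3: obs=z cand={2,3} pick 3 [4->3 ok]
  4: obs=z cand={2,3} pick 3 [3->3 ok]
  5: obs=y cand={1} pick 1 [3->1 ok]
  6: obs=x cand={0,4} pick 4 [1->4 ok]
  7: obs=x cand={0,4} pick 0 [4->0 ok]
  8: obs=z cand={2,3} pick 3 [0->3 ok]
  9: obs=z cand={2,3} pick 2 [3->2 ok]
  10: obs=x cand={0,4} pick 4 [2->4 ok]
  11: obs=x cand={0,4} pick 0 [4->0 ok]
  12: obs=z cand={2,3} pick 3 [0->3 ok]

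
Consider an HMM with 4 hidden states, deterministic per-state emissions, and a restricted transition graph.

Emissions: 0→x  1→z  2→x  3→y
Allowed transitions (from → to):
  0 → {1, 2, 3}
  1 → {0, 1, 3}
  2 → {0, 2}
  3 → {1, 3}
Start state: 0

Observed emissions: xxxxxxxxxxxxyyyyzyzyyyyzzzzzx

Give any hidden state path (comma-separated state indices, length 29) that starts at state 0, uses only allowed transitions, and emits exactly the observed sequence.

  [0] x  {0,2}  => 0  start
  [1] x  {0,2}  => 2  0->2 ok
  [2] x  {0,2}  => 2  2->2 ok
  [3] x  {0,2}  => 2  2->2 ok
  [4] x  {0,2}  => 2  2->2 ok
  [5] x  {0,2}  => 2  2->2 ok
  [6] x  {0,2}  => 2  2->2 ok
  [7] x  {0,2}  => 2  2->2 ok
  [8] x  {0,2}  => 2  2->2 ok
  [9] x  {0,2}  => 0  2->0 ok
  [10] x  {0,2}  => 2  0->2 ok
  [11] x  {0,2}  => 0  2->0 ok
  [12] y  {3}  => 3  0->3 ok
  [13] y  {3}  => 3  3->3 ok
  [14] y  {3}  => 3  3->3 ok
  [15] y  {3}  => 3  3->3 ok
  [16] z  {1}  => 1  3->1 ok
  [17] y  {3}  => 3  1->3 ok
  [18] z  {1}  => 1  3->1 ok
  [19] y  {3}  => 3  1->3 ok
  [20] y  {3}  => 3  3->3 ok
  [21] y  {3}  => 3  3->3 ok
  [22] y  {3}  => 3  3->3 ok
  [23] z  {1}  => 1  3->1 ok
  [24] z  {1}  => 1  1->1 ok
  [25] z  {1}  => 1  1->1 ok
  [26] z  {1}  => 1  1->1 ok
  [27] z  {1}  => 1  1->1 ok
  [28] x  {0,2}  => 0  1->0 ok

0,2,2,2,2,2,2,2,2,0,2,0,3,3,3,3,1,3,1,3,3,3,3,1,1,1,1,1,0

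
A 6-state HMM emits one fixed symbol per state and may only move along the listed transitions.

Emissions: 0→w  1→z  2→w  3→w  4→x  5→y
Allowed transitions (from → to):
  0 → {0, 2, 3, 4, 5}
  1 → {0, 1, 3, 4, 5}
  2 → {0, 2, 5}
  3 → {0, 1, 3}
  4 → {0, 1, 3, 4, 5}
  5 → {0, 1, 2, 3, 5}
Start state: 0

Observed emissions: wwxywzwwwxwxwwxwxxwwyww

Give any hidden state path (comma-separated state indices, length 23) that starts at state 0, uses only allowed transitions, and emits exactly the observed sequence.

0,0,4,5,3,1,0,2,0,4,0,4,3,0,4,0,4,4,0,2,5,3,3

  t0 'w' -> {0,2,3}, take 0 (start)
  t1 'w' -> {0,2,3}, take 0 (0->0 ok)
  t2 'x' -> {4}, take 4 (0->4 ok)
  t3 'y' -> {5}, take 5 (4->5 ok)
  t4 'w' -> {0,2,3}, take 3 (5->3 ok)
  t5 'z' -> {1}, take 1 (3->1 ok)
  t6 'w' -> {0,2,3}, take 0 (1->0 ok)
  t7 'w' -> {0,2,3}, take 2 (0->2 ok)
  t8 'w' -> {0,2,3}, take 0 (2->0 ok)
  t9 'x' -> {4}, take 4 (0->4 ok)
  t10 'w' -> {0,2,3}, take 0 (4->0 ok)
  t11 'x' -> {4}, take 4 (0->4 ok)
  t12 'w' -> {0,2,3}, take 3 (4->3 ok)
  t13 'w' -> {0,2,3}, take 0 (3->0 ok)
  t14 'x' -> {4}, take 4 (0->4 ok)
  t15 'w' -> {0,2,3}, take 0 (4->0 ok)
  t16 'x' -> {4}, take 4 (0->4 ok)
  t17 'x' -> {4}, take 4 (4->4 ok)
  t18 'w' -> {0,2,3}, take 0 (4->0 ok)
  t19 'w' -> {0,2,3}, take 2 (0->2 ok)
  t20 'y' -> {5}, take 5 (2->5 ok)
  t21 'w' -> {0,2,3}, take 3 (5->3 ok)
  t22 'w' -> {0,2,3}, take 3 (3->3 ok)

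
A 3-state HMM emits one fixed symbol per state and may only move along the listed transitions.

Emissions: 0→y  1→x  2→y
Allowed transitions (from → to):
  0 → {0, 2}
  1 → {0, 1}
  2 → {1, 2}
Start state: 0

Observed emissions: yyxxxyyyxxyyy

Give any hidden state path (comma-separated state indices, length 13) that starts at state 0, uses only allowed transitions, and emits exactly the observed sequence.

  pos 0: y in {0,2}, choose 0; start
  pos 1: y in {0,2}, choose 2; 0->2 ok
  pos 2: x in {1}, choose 1; 2->1 ok
  pos 3: x in {1}, choose 1; 1->1 ok
  pos 4: x in {1}, choose 1; 1->1 ok
  pos 5: y in {0,2}, choose 0; 1->0 ok
  pos 6: y in {0,2}, choose 0; 0->0 ok
  pos 7: y in {0,2}, choose 2; 0->2 ok
  pos 8: x in {1}, choose 1; 2->1 ok
  pos 9: x in {1}, choose 1; 1->1 ok
  pos 10: y in {0,2}, choose 0; 1->0 ok
  pos 11: y in {0,2}, choose 2; 0->2 ok
  pos 12: y in {0,2}, choose 2; 2->2 ok

0,2,1,1,1,0,0,2,1,1,0,2,2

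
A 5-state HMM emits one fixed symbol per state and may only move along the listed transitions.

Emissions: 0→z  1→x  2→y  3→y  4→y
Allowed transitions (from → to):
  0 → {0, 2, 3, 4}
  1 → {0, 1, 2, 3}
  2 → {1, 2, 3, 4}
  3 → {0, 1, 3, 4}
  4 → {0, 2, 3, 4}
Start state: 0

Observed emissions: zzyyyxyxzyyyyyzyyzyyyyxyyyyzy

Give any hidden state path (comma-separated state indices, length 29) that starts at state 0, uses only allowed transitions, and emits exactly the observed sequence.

0,0,2,2,2,1,3,1,0,2,3,3,4,4,0,2,4,0,4,4,2,3,1,2,4,3,3,0,2

  pos 0: z in {0}, choose 0; start
  pos 1: z in {0}, choose 0; 0->0 ok
  pos 2: y in {2,3,4}, choose 2; 0->2 ok
  pos 3: y in {2,3,4}, choose 2; 2->2 ok
  pos 4: y in {2,3,4}, choose 2; 2->2 ok
  pos 5: x in {1}, choose 1; 2->1 ok
  pos 6: y in {2,3,4}, choose 3; 1->3 ok
  pos 7: x in {1}, choose 1; 3->1 ok
  pos 8: z in {0}, choose 0; 1->0 ok
  pos 9: y in {2,3,4}, choose 2; 0->2 ok
  pos 10: y in {2,3,4}, choose 3; 2->3 ok
  pos 11: y in {2,3,4}, choose 3; 3->3 ok
  pos 12: y in {2,3,4}, choose 4; 3->4 ok
  pos 13: y in {2,3,4}, choose 4; 4->4 ok
  pos 14: z in {0}, choose 0; 4->0 ok
  pos 15: y in {2,3,4}, choose 2; 0->2 ok
  pos 16: y in {2,3,4}, choose 4; 2->4 ok
  pos 17: z in {0}, choose 0; 4->0 ok
  pos 18: y in {2,3,4}, choose 4; 0->4 ok
  pos 19: y in {2,3,4}, choose 4; 4->4 ok
  pos 20: y in {2,3,4}, choose 2; 4->2 ok
  pos 21: y in {2,3,4}, choose 3; 2->3 ok
  pos 22: x in {1}, choose 1; 3->1 ok
  pos 23: y in {2,3,4}, choose 2; 1->2 ok
  pos 24: y in {2,3,4}, choose 4; 2->4 ok
  pos 25: y in {2,3,4}, choose 3; 4->3 ok
  pos 26: y in {2,3,4}, choose 3; 3->3 ok
  pos 27: z in {0}, choose 0; 3->0 ok
  pos 28: y in {2,3,4}, choose 2; 0->2 ok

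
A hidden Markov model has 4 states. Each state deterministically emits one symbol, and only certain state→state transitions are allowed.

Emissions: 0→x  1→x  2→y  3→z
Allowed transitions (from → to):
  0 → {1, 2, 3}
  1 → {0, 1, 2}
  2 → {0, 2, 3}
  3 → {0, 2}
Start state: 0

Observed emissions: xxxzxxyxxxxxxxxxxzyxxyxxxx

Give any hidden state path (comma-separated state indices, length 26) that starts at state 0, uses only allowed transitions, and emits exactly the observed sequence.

  [0] x  {0,1}  => 0  start
  [1] x  {0,1}  => 1  0->1 ok
  [2] x  {0,1}  => 0  1->0 ok
  [3] z  {3}  => 3  0->3 ok
  [4] x  {0,1}  => 0  3->0 ok
  [5] x  {0,1}  => 1  0->1 ok
  [6] y  {2}  => 2  1->2 ok
  [7] x  {0,1}  => 0  2->0 ok
  [8] x  {0,1}  => 1  0->1 ok
  [9] x  {0,1}  => 0  1->0 ok
  [10] x  {0,1}  => 1  0->1 ok
  [11] x  {0,1}  => 1  1->1 ok
  [12] x  {0,1}  => 1  1->1 ok
  [13] x  {0,1}  => 1  1->1 ok
  [14] x  {0,1}  => 1  1->1 ok
  [15] x  {0,1}  => 1  1->1 ok
  [16] x  {0,1}  => 0  1->0 ok
  [17] z  {3}  => 3  0->3 ok
  [18] y  {2}  => 2  3->2 ok
  [19] x  {0,1}  => 0  2->0 ok
  [20] x  {0,1}  => 1  0->1 ok
  [21] y  {2}  => 2  1->2 ok
  [22] x  {0,1}  => 0  2->0 ok
  [23] x  {0,1}  => 1  0->1 ok
  [24] x  {0,1}  => 1  1->1 ok
  [25] x  {0,1}  => 1  1->1 ok

0,1,0,3,0,1,2,0,1,0,1,1,1,1,1,1,0,3,2,0,1,2,0,1,1,1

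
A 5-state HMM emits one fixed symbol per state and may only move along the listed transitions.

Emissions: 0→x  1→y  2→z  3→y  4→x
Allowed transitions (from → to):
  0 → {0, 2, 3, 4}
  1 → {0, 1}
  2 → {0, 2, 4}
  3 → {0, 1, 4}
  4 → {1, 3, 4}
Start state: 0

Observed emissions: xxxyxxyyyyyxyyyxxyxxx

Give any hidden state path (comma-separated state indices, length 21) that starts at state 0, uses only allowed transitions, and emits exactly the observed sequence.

0,0,4,3,0,0,3,1,1,1,1,0,3,1,1,0,4,1,0,0,4

  0: obs=x cand={0,4} pick 0 [start]
  1: obs=x cand={0,4} pick 0 [0->0 ok]
  2: obs=x cand={0,4} pick 4 [0->4 ok]
  3: obs=y cand={1,3} pick 3 [4->3 ok]
  4: obs=x cand={0,4} pick 0 [3->0 ok]
  5: obs=x cand={0,4} pick 0 [0->0 ok]
  6: obs=y cand={1,3} pick 3 [0->3 ok]
  7: obs=y cand={1,3} pick 1 [3->1 ok]
  8: obs=y cand={1,3} pick 1 [1->1 ok]
  9: obs=y cand={1,3} pick 1 [1->1 ok]
  10: obs=y cand={1,3} pick 1 [1->1 ok]
  11: obs=x cand={0,4} pick 0 [1->0 ok]
  12: obs=y cand={1,3} pick 3 [0->3 ok]
  13: obs=y cand={1,3} pick 1 [3->1 ok]
  14: obs=y cand={1,3} pick 1 [1->1 ok]
  15: obs=x cand={0,4} pick 0 [1->0 ok]
  16: obs=x cand={0,4} pick 4 [0->4 ok]
  17: obs=y cand={1,3} pick 1 [4->1 ok]
  18: obs=x cand={0,4} pick 0 [1->0 ok]
  19: obs=x cand={0,4} pick 0 [0->0 ok]
  20: obs=x cand={0,4} pick 4 [0->4 ok]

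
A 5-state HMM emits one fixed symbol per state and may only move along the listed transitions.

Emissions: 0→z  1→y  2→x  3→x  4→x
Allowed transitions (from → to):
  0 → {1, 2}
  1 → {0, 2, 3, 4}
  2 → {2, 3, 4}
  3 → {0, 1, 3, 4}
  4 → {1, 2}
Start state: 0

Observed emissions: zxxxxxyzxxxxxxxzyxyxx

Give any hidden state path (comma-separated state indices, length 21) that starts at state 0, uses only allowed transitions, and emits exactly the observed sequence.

  pos 0: z in {0}, choose 0; start
  pos 1: x in {2,3,4}, choose 2; 0->2 ok
  pos 2: x in {2,3,4}, choose 3; 2->3 ok
  pos 3: x in {2,3,4}, choose 4; 3->4 ok
  pos 4: x in {2,3,4}, choose 2; 4->2 ok
  pos 5: x in {2,3,4}, choose 4; 2->4 ok
  pos 6: y in {1}, choose 1; 4->1 ok
  pos 7: z in {0}, choose 0; 1->0 ok
  pos 8: x in {2,3,4}, choose 2; 0->2 ok
  pos 9: x in {2,3,4}, choose 4; 2->4 ok
  pos 10: x in {2,3,4}, choose 2; 4->2 ok
  pos 11: x in {2,3,4}, choose 3; 2->3 ok
  pos 12: x in {2,3,4}, choose 4; 3->4 ok
  pos 13: x in {2,3,4}, choose 2; 4->2 ok
  pos 14: x in {2,3,4}, choose 3; 2->3 ok
  pos 15: z in {0}, choose 0; 3->0 ok
  pos 16: y in {1}, choose 1; 0->1 ok
  pos 17: x in {2,3,4}, choose 3; 1->3 ok
  pos 18: y in {1}, choose 1; 3->1 ok
  pos 19: x in {2,3,4}, choose 2; 1->2 ok
  pos 20: x in {2,3,4}, choose 2; 2->2 ok

0,2,3,4,2,4,1,0,2,4,2,3,4,2,3,0,1,3,1,2,2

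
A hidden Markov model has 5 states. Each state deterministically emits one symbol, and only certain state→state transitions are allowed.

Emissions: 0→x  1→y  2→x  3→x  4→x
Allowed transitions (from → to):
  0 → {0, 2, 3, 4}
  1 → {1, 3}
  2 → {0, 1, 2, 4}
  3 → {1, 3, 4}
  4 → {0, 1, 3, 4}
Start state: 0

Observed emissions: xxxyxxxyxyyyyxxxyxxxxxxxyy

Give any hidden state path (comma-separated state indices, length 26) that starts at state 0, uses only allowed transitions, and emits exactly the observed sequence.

0,4,3,1,3,3,3,1,3,1,1,1,1,3,3,3,1,3,4,3,3,3,3,4,1,1

  [0] x  {0,2,3,4}  => 0  start
  [1] x  {0,2,3,4}  => 4  0->4 ok
  [2] x  {0,2,3,4}  => 3  4->3 ok
  [3] y  {1}  => 1  3->1 ok
  [4] x  {0,2,3,4}  => 3  1->3 ok
  [5] x  {0,2,3,4}  => 3  3->3 ok
  [6] x  {0,2,3,4}  => 3  3->3 ok
  [7] y  {1}  => 1  3->1 ok
  [8] x  {0,2,3,4}  => 3  1->3 ok
  [9] y  {1}  => 1  3->1 ok
  [10] y  {1}  => 1  1->1 ok
  [11] y  {1}  => 1  1->1 ok
  [12] y  {1}  => 1  1->1 ok
  [13] x  {0,2,3,4}  => 3  1->3 ok
  [14] x  {0,2,3,4}  => 3  3->3 ok
  [15] x  {0,2,3,4}  => 3  3->3 ok
  [16] y  {1}  => 1  3->1 ok
  [17] x  {0,2,3,4}  => 3  1->3 ok
  [18] x  {0,2,3,4}  => 4  3->4 ok
  [19] x  {0,2,3,4}  => 3  4->3 ok
  [20] x  {0,2,3,4}  => 3  3->3 ok
  [21] x  {0,2,3,4}  => 3  3->3 ok
  [22] x  {0,2,3,4}  => 3  3->3 ok
  [23] x  {0,2,3,4}  => 4  3->4 ok
  [24] y  {1}  => 1  4->1 ok
  [25] y  {1}  => 1  1->1 ok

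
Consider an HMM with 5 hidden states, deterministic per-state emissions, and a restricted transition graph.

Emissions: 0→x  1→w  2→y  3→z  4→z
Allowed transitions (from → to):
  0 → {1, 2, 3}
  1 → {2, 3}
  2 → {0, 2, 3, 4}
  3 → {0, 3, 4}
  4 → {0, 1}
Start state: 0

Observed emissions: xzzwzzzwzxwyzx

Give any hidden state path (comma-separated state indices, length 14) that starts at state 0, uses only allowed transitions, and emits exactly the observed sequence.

0,3,4,1,3,3,4,1,3,0,1,2,3,0

  0: obs=x cand={0} pick 0 [start]
  1: obs=z cand={3,4} pick 3 [0->3 ok]
  2: obs=z cand={3,4} pick 4 [3->4 ok]
  3: obs=w cand={1} pick 1 [4->1 ok]
  4: obs=z cand={3,4} pick 3 [1->3 ok]
  5: obs=z cand={3,4} pick 3 [3->3 ok]
  6: obs=z cand={3,4} pick 4 [3->4 ok]
  7: obs=w cand={1} pick 1 [4->1 ok]
  8: obs=z cand={3,4} pick 3 [1->3 ok]
  9: obs=x cand={0} pick 0 [3->0 ok]
  10: obs=w cand={1} pick 1 [0->1 ok]
  11: obs=y cand={2} pick 2 [1->2 ok]
  12: obs=z cand={3,4} pick 3 [2->3 ok]
  13: obs=x cand={0} pick 0 [3->0 ok]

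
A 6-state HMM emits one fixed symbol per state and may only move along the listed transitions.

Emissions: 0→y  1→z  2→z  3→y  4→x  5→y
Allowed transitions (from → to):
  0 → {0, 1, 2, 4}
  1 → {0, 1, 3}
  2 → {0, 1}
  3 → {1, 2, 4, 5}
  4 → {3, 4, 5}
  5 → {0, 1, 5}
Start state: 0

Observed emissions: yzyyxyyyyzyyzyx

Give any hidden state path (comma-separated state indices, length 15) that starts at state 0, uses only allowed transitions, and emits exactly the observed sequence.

0,1,0,0,4,3,5,5,0,2,0,0,2,0,4

  [0] y  {0,3,5}  => 0  start
  [1] z  {1,2}  => 1  0->1 ok
  [2] y  {0,3,5}  => 0  1->0 ok
  [3] y  {0,3,5}  => 0  0->0 ok
  [4] x  {4}  => 4  0->4 ok
  [5] y  {0,3,5}  => 3  4->3 ok
  [6] y  {0,3,5}  => 5  3->5 ok
  [7] y  {0,3,5}  => 5  5->5 ok
  [8] y  {0,3,5}  => 0  5->0 ok
  [9] z  {1,2}  => 2  0->2 ok
  [10] y  {0,3,5}  => 0  2->0 ok
  [11] y  {0,3,5}  => 0  0->0 ok
  [12] z  {1,2}  => 2  0->2 ok
  [13] y  {0,3,5}  => 0  2->0 ok
  [14] x  {4}  => 4  0->4 ok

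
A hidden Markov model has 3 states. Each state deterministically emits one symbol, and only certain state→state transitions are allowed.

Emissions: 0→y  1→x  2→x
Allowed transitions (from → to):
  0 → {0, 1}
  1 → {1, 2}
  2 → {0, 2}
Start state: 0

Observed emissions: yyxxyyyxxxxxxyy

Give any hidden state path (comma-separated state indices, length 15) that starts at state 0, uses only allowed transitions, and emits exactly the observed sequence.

0,0,1,2,0,0,0,1,1,1,1,1,2,0,0

  t0 'y' -> {0}, take 0 (start)
  t1 'y' -> {0}, take 0 (0->0 ok)
  t2 'x' -> {1,2}, take 1 (0->1 ok)
  t3 'x' -> {1,2}, take 2 (1->2 ok)
  t4 'y' -> {0}, take 0 (2->0 ok)
  t5 'y' -> {0}, take 0 (0->0 ok)
  t6 'y' -> {0}, take 0 (0->0 ok)
  t7 'x' -> {1,2}, take 1 (0->1 ok)
  t8 'x' -> {1,2}, take 1 (1->1 ok)
  t9 'x' -> {1,2}, take 1 (1->1 ok)
  t10 'x' -> {1,2}, take 1 (1->1 ok)
  t11 'x' -> {1,2}, take 1 (1->1 ok)
  t12 'x' -> {1,2}, take 2 (1->2 ok)
  t13 'y' -> {0}, take 0 (2->0 ok)
  t14 'y' -> {0}, take 0 (0->0 ok)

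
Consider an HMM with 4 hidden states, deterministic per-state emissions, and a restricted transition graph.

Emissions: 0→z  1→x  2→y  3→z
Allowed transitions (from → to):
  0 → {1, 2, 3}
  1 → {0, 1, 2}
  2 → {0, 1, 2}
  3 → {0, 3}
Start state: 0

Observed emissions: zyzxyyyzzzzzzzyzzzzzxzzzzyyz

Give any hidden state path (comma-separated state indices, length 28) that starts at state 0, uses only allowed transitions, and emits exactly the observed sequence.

  [0] z  {0,3}  => 0  start
  [1] y  {2}  => 2  0->2 ok
  [2] z  {0,3}  => 0  2->0 ok
  [3] x  {1}  => 1  0->1 ok
  [4] y  {2}  => 2  1->2 ok
  [5] y  {2}  => 2  2->2 ok
  [6] y  {2}  => 2  2->2 ok
  [7] z  {0,3}  => 0  2->0 ok
  [8] z  {0,3}  => 3  0->3 ok
  [9] z  {0,3}  => 3  3->3 ok
  [10] z  {0,3}  => 3  3->3 ok
  [11] z  {0,3}  => 0  3->0 ok
  [12] z  {0,3}  => 3  0->3 ok
  [13] z  {0,3}  => 0  3->0 ok
  [14] y  {2}  => 2  0->2 ok
  [15] z  {0,3}  => 0  2->0 ok
  [16] z  {0,3}  => 3  0->3 ok
  [17] z  {0,3}  => 3  3->3 ok
  [18] z  {0,3}  => 3  3->3 ok
  [19] z  {0,3}  => 0  3->0 ok
  [20] x  {1}  => 1  0->1 ok
  [21] z  {0,3}  => 0  1->0 ok
  [22] z  {0,3}  => 3  0->3 ok
  [23] z  {0,3}  => 3  3->3 ok
  [24] z  {0,3}  => 0  3->0 ok
  [25] y  {2}  => 2  0->2 ok
  [26] y  {2}  => 2  2->2 ok
  [27] z  {0,3}  => 0  2->0 ok

0,2,0,1,2,2,2,0,3,3,3,0,3,0,2,0,3,3,3,0,1,0,3,3,0,2,2,0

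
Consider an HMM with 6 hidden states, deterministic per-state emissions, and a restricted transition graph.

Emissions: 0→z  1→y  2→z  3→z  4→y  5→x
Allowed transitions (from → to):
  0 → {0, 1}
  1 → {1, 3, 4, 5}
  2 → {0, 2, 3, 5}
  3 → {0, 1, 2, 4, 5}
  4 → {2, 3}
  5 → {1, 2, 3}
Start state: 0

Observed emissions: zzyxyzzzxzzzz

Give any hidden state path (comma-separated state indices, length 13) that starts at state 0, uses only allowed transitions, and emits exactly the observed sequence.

0,0,1,5,1,3,2,2,5,2,3,0,0

  pos 0: z in {0,2,3}, choose 0; start
  pos 1: z in {0,2,3}, choose 0; 0->0 ok
  pos 2: y in {1,4}, choose 1; 0->1 ok
  pos 3: x in {5}, choose 5; 1->5 ok
  pos 4: y in {1,4}, choose 1; 5->1 ok
  pos 5: z in {0,2,3}, choose 3; 1->3 ok
  pos 6: z in {0,2,3}, choose 2; 3->2 ok
  pos 7: z in {0,2,3}, choose 2; 2->2 ok
  pos 8: x in {5}, choose 5; 2->5 ok
  pos 9: z in {0,2,3}, choose 2; 5->2 ok
  pos 10: z in {0,2,3}, choose 3; 2->3 ok
  pos 11: z in {0,2,3}, choose 0; 3->0 ok
  pos 12: z in {0,2,3}, choose 0; 0->0 ok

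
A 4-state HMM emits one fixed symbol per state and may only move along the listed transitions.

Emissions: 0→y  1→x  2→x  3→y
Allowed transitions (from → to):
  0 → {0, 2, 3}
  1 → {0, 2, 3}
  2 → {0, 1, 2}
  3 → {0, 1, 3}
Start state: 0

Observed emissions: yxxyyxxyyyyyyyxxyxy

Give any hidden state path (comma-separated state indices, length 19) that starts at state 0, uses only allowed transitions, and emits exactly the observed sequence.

0,2,2,0,0,2,1,0,3,3,3,0,3,0,2,1,3,1,0

  0: obs=y cand={0,3} pick 0 [start]
  1: obs=x cand={1,2} pick 2 [0->2 ok]
  2: obs=x cand={1,2} pick 2 [2->2 ok]
  3: obs=y cand={0,3} pick 0 [2->0 ok]
  4: obs=y cand={0,3} pick 0 [0->0 ok]
  5: obs=x cand={1,2} pick 2 [0->2 ok]
  6: obs=x cand={1,2} pick 1 [2->1 ok]
  7: obs=y cand={0,3} pick 0 [1->0 ok]
  8: obs=y cand={0,3} pick 3 [0->3 ok]
  9: obs=y cand={0,3} pick 3 [3->3 ok]
  10: obs=y cand={0,3} pick 3 [3->3 ok]
  11: obs=y cand={0,3} pick 0 [3->0 ok]
  12: obs=y cand={0,3} pick 3 [0->3 ok]
  13: obs=y cand={0,3} pick 0 [3->0 ok]
  14: obs=x cand={1,2} pick 2 [0->2 ok]
  15: obs=x cand={1,2} pick 1 [2->1 ok]
  16: obs=y cand={0,3} pick 3 [1->3 ok]
  17: obs=x cand={1,2} pick 1 [3->1 ok]
  18: obs=y cand={0,3} pick 0 [1->0 ok]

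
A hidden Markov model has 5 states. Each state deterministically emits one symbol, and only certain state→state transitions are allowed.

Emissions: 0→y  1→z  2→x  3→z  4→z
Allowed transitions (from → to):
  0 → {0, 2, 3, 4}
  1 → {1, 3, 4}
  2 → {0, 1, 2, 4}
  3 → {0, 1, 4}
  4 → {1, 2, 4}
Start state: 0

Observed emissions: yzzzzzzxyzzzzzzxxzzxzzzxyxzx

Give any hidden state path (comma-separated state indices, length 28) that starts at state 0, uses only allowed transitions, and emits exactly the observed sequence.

0,4,1,4,4,4,4,2,0,4,1,1,3,4,4,2,2,4,4,2,4,4,4,2,0,2,4,2

  pos 0: y in {0}, choose 0; start
  pos 1: z in {1,3,4}, choose 4; 0->4 ok
  pos 2: z in {1,3,4}, choose 1; 4->1 ok
  pos 3: z in {1,3,4}, choose 4; 1->4 ok
  pos 4: z in {1,3,4}, choose 4; 4->4 ok
  pos 5: z in {1,3,4}, choose 4; 4->4 ok
  pos 6: z in {1,3,4}, choose 4; 4->4 ok
  pos 7: x in {2}, choose 2; 4->2 ok
  pos 8: y in {0}, choose 0; 2->0 ok
  pos 9: z in {1,3,4}, choose 4; 0->4 ok
  pos 10: z in {1,3,4}, choose 1; 4->1 ok
  pos 11: z in {1,3,4}, choose 1; 1->1 ok
  pos 12: z in {1,3,4}, choose 3; 1->3 ok
  pos 13: z in {1,3,4}, choose 4; 3->4 ok
  pos 14: z in {1,3,4}, choose 4; 4->4 ok
  pos 15: x in {2}, choose 2; 4->2 ok
  pos 16: x in {2}, choose 2; 2->2 ok
  pos 17: z in {1,3,4}, choose 4; 2->4 ok
  pos 18: z in {1,3,4}, choose 4; 4->4 ok
  pos 19: x in {2}, choose 2; 4->2 ok
  pos 20: z in {1,3,4}, choose 4; 2->4 ok
  pos 21: z in {1,3,4}, choose 4; 4->4 ok
  pos 22: z in {1,3,4}, choose 4; 4->4 ok
  pos 23: x in {2}, choose 2; 4->2 ok
  pos 24: y in {0}, choose 0; 2->0 ok
  pos 25: x in {2}, choose 2; 0->2 ok
  pos 26: z in {1,3,4}, choose 4; 2->4 ok
  pos 27: x in {2}, choose 2; 4->2 ok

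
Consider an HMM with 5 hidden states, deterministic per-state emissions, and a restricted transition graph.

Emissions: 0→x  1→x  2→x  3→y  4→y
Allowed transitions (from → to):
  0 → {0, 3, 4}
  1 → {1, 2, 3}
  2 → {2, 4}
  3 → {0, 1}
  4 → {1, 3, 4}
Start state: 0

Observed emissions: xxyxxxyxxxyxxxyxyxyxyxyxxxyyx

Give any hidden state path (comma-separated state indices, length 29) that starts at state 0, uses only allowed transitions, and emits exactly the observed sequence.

  [0] x  {0,1,2}  => 0  start
  [1] x  {0,1,2}  => 0  0->0 ok
  [2] y  {3,4}  => 3  0->3 ok
  [3] x  {0,1,2}  => 1  3->1 ok
  [4] x  {0,1,2}  => 2  1->2 ok
  [5] x  {0,1,2}  => 2  2->2 ok
  [6] y  {3,4}  => 4  2->4 ok
  [7] x  {0,1,2}  => 1  4->1 ok
  [8] x  {0,1,2}  => 2  1->2 ok
  [9] x  {0,1,2}  => 2  2->2 ok
  [10] y  {3,4}  => 4  2->4 ok
  [11] x  {0,1,2}  => 1  4->1 ok
  [12] x  {0,1,2}  => 2  1->2 ok
  [13] x  {0,1,2}  => 2  2->2 ok
  [14] y  {3,4}  => 4  2->4 ok
  [15] x  {0,1,2}  => 1  4->1 ok
  [16] y  {3,4}  => 3  1->3 ok
  [17] x  {0,1,2}  => 0  3->0 ok
  [18] y  {3,4}  => 3  0->3 ok
  [19] x  {0,1,2}  => 0  3->0 ok
  [20] y  {3,4}  => 3  0->3 ok
  [21] x  {0,1,2}  => 1  3->1 ok
  [22] y  {3,4}  => 3  1->3 ok
  [23] x  {0,1,2}  => 1  3->1 ok
  [24] x  {0,1,2}  => 1  1->1 ok
  [25] x  {0,1,2}  => 2  1->2 ok
  [26] y  {3,4}  => 4  2->4 ok
  [27] y  {3,4}  => 3  4->3 ok
  [28] x  {0,1,2}  => 1  3->1 ok

0,0,3,1,2,2,4,1,2,2,4,1,2,2,4,1,3,0,3,0,3,1,3,1,1,2,4,3,1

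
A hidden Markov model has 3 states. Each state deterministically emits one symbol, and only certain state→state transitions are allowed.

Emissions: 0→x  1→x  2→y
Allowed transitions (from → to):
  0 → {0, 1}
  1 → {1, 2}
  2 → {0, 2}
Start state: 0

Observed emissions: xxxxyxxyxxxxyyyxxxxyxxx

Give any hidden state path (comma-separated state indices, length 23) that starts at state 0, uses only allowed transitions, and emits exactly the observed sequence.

  pos 0: x in {0,1}, choose 0; start
  pos 1: x in {0,1}, choose 0; 0->0 ok
  pos 2: x in {0,1}, choose 1; 0->1 ok
  pos 3: x in {0,1}, choose 1; 1->1 ok
  pos 4: y in {2}, choose 2; 1->2 ok
  pos 5: x in {0,1}, choose 0; 2->0 ok
  pos 6: x in {0,1}, choose 1; 0->1 ok
  pos 7: y in {2}, choose 2; 1->2 ok
  pos 8: x in {0,1}, choose 0; 2->0 ok
  pos 9: x in {0,1}, choose 0; 0->0 ok
  pos 10: x in {0,1}, choose 0; 0->0 ok
  pos 11: x in {0,1}, choose 1; 0->1 ok
  pos 12: y in {2}, choose 2; 1->2 ok
  pos 13: y in {2}, choose 2; 2->2 ok
  pos 14: y in {2}, choose 2; 2->2 ok
  pos 15: x in {0,1}, choose 0; 2->0 ok
  pos 16: x in {0,1}, choose 1; 0->1 ok
  pos 17: x in {0,1}, choose 1; 1->1 ok
  pos 18: x in {0,1}, choose 1; 1->1 ok
  pos 19: y in {2}, choose 2; 1->2 ok
  pos 20: x in {0,1}, choose 0; 2->0 ok
  pos 21: x in {0,1}, choose 0; 0->0 ok
  pos 22: x in {0,1}, choose 0; 0->0 ok

0,0,1,1,2,0,1,2,0,0,0,1,2,2,2,0,1,1,1,2,0,0,0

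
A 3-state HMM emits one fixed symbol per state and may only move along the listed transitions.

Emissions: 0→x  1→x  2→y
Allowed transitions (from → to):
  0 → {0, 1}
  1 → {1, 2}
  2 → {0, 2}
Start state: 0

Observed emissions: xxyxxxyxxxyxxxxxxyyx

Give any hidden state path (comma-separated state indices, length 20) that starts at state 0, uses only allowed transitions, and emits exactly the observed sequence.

  pos 0: x in {0,1}, choose 0; start
  pos 1: x in {0,1}, choose 1; 0->1 ok
  pos 2: y in {2}, choose 2; 1->2 ok
  pos 3: x in {0,1}, choose 0; 2->0 ok
  pos 4: x in {0,1}, choose 1; 0->1 ok
  pos 5: x in {0,1}, choose 1; 1->1 ok
  pos 6: y in {2}, choose 2; 1->2 ok
  pos 7: x in {0,1}, choose 0; 2->0 ok
  pos 8: x in {0,1}, choose 0; 0->0 ok
  pos 9: x in {0,1}, choose 1; 0->1 ok
  pos 10: y in {2}, choose 2; 1->2 ok
  pos 11: x in {0,1}, choose 0; 2->0 ok
  pos 12: x in {0,1}, choose 0; 0->0 ok
  pos 13: x in {0,1}, choose 0; 0->0 ok
  pos 14: x in {0,1}, choose 0; 0->0 ok
  pos 15: x in {0,1}, choose 0; 0->0 ok
  pos 16: x in {0,1}, choose 1; 0->1 ok
  pos 17: y in {2}, choose 2; 1->2 ok
  pos 18: y in {2}, choose 2; 2->2 ok
  pos 19: x in {0,1}, choose 0; 2->0 ok

0,1,2,0,1,1,2,0,0,1,2,0,0,0,0,0,1,2,2,0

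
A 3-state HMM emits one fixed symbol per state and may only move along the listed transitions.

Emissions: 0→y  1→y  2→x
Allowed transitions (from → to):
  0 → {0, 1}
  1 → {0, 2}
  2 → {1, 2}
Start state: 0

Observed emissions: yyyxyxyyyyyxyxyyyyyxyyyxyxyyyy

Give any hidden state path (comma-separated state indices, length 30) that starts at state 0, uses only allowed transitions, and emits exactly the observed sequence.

  [0] y  {0,1}  => 0  start
  [1] y  {0,1}  => 0  0->0 ok
  [2] y  {0,1}  => 1  0->1 ok
  [3] x  {2}  => 2  1->2 ok
  [4] y  {0,1}  => 1  2->1 ok
  [5] x  {2}  => 2  1->2 ok
  [6] y  {0,1}  => 1  2->1 ok
  [7] y  {0,1}  => 0  1->0 ok
  [8] y  {0,1}  => 0  0->0 ok
  [9] y  {0,1}  => 0  0->0 ok
  [10] y  {0,1}  => 1  0->1 ok
  [11] x  {2}  => 2  1->2 ok
  [12] y  {0,1}  => 1  2->1 ok
  [13] x  {2}  => 2  1->2 ok
  [14] y  {0,1}  => 1  2->1 ok
  [15] y  {0,1}  => 0  1->0 ok
  [16] y  {0,1}  => 0  0->0 ok
  [17] y  {0,1}  => 0  0->0 ok
  [18] y  {0,1}  => 1  0->1 ok
  [19] x  {2}  => 2  1->2 ok
  [20] y  {0,1}  => 1  2->1 ok
  [21] y  {0,1}  => 0  1->0 ok
  [22] y  {0,1}  => 1  0->1 ok
  [23] x  {2}  => 2  1->2 ok
  [24] y  {0,1}  => 1  2->1 ok
  [25] x  {2}  => 2  1->2 ok
  [26] y  {0,1}  => 1  2->1 ok
  [27] y  {0,1}  => 0  1->0 ok
  [28] y  {0,1}  => 0  0->0 ok
  [29] y  {0,1}  => 1  0->1 ok

0,0,1,2,1,2,1,0,0,0,1,2,1,2,1,0,0,0,1,2,1,0,1,2,1,2,1,0,0,1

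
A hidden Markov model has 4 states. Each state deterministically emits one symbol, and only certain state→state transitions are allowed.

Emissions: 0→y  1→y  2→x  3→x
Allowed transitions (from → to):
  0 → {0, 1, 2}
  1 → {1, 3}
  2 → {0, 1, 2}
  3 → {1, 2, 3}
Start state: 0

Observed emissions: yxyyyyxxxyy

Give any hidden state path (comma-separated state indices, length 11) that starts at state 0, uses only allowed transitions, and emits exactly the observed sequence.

0,2,0,1,1,1,3,3,3,1,1

  pos 0: y in {0,1}, choose 0; start
  pos 1: x in {2,3}, choose 2; 0->2 ok
  pos 2: y in {0,1}, choose 0; 2->0 ok
  pos 3: y in {0,1}, choose 1; 0->1 ok
  pos 4: y in {0,1}, choose 1; 1->1 ok
  pos 5: y in {0,1}, choose 1; 1->1 ok
  pos 6: x in {2,3}, choose 3; 1->3 ok
  pos 7: x in {2,3}, choose 3; 3->3 ok
  pos 8: x in {2,3}, choose 3; 3->3 ok
  pos 9: y in {0,1}, choose 1; 3->1 ok
  pos 10: y in {0,1}, choose 1; 1->1 ok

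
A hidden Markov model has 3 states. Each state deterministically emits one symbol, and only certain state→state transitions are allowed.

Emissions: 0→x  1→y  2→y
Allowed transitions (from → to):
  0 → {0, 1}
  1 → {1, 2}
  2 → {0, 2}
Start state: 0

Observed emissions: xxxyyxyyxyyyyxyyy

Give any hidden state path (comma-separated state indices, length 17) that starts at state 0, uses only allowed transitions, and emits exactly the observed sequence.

0,0,0,1,2,0,1,2,0,1,1,1,2,0,1,1,2

  pos 0: x in {0}, choose 0; start
  pos 1: x in {0}, choose 0; 0->0 ok
  pos 2: x in {0}, choose 0; 0->0 ok
  pos 3: y in {1,2}, choose 1; 0->1 ok
  pos 4: y in {1,2}, choose 2; 1->2 ok
  pos 5: x in {0}, choose 0; 2->0 ok
  pos 6: y in {1,2}, choose 1; 0->1 ok
  pos 7: y in {1,2}, choose 2; 1->2 ok
  pos 8: x in {0}, choose 0; 2->0 ok
  pos 9: y in {1,2}, choose 1; 0->1 ok
  pos 10: y in {1,2}, choose 1; 1->1 ok
  pos 11: y in {1,2}, choose 1; 1->1 ok
  pos 12: y in {1,2}, choose 2; 1->2 ok
  pos 13: x in {0}, choose 0; 2->0 ok
  pos 14: y in {1,2}, choose 1; 0->1 ok
  pos 15: y in {1,2}, choose 1; 1->1 ok
  pos 16: y in {1,2}, choose 2; 1->2 ok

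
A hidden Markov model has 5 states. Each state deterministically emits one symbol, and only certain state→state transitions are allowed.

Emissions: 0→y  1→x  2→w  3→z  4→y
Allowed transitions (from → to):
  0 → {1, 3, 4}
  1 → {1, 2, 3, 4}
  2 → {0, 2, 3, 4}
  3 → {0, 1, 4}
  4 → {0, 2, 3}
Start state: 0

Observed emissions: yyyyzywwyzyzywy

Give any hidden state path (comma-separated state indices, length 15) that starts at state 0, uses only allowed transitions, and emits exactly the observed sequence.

  t0 'y' -> {0,4}, take 0 (start)
  t1 'y' -> {0,4}, take 4 (0->4 ok)
  t2 'y' -> {0,4}, take 0 (4->0 ok)
  t3 'y' -> {0,4}, take 4 (0->4 ok)
  t4 'z' -> {3}, take 3 (4->3 ok)
  t5 'y' -> {0,4}, take 4 (3->4 ok)
  t6 'w' -> {2}, take 2 (4->2 ok)
  t7 'w' -> {2}, take 2 (2->2 ok)
  t8 'y' -> {0,4}, take 0 (2->0 ok)
  t9 'z' -> {3}, take 3 (0->3 ok)
  t10 'y' -> {0,4}, take 0 (3->0 ok)
  t11 'z' -> {3}, take 3 (0->3 ok)
  t12 'y' -> {0,4}, take 4 (3->4 ok)
  t13 'w' -> {2}, take 2 (4->2 ok)
  t14 'y' -> {0,4}, take 0 (2->0 ok)

0,4,0,4,3,4,2,2,0,3,0,3,4,2,0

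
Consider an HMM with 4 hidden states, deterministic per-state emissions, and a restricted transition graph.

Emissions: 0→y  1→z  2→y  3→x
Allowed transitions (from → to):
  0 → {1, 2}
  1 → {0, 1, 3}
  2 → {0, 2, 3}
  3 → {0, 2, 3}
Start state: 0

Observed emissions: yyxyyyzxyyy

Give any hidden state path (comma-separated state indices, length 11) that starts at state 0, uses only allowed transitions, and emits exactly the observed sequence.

0,2,3,0,2,0,1,3,2,2,0

  pos 0: y in {0,2}, choose 0; start
  pos 1: y in {0,2}, choose 2; 0->2 ok
  pos 2: x in {3}, choose 3; 2->3 ok
  pos 3: y in {0,2}, choose 0; 3->0 ok
  pos 4: y in {0,2}, choose 2; 0->2 ok
  pos 5: y in {0,2}, choose 0; 2->0 ok
  pos 6: z in {1}, choose 1; 0->1 ok
  pos 7: x in {3}, choose 3; 1->3 ok
  pos 8: y in {0,2}, choose 2; 3->2 ok
  pos 9: y in {0,2}, choose 2; 2->2 ok
  pos 10: y in {0,2}, choose 0; 2->0 ok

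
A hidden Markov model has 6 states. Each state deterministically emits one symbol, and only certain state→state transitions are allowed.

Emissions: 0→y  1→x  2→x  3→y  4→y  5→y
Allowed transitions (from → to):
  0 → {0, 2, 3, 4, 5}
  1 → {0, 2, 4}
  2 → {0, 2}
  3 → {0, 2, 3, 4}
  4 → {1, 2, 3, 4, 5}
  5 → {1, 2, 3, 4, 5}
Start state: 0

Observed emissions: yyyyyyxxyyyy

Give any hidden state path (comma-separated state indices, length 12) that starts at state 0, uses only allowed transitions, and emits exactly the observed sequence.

  t0 'y' -> {0,3,4,5}, take 0 (start)
  t1 'y' -> {0,3,4,5}, take 0 (0->0 ok)
  t2 'y' -> {0,3,4,5}, take 4 (0->4 ok)
  t3 'y' -> {0,3,4,5}, take 5 (4->5 ok)
  t4 'y' -> {0,3,4,5}, take 5 (5->5 ok)
  t5 'y' -> {0,3,4,5}, take 4 (5->4 ok)
  t6 'x' -> {1,2}, take 2 (4->2 ok)
  t7 'x' -> {1,2}, take 2 (2->2 ok)
  t8 'y' -> {0,3,4,5}, take 0 (2->0 ok)
  t9 'y' -> {0,3,4,5}, take 5 (0->5 ok)
  t10 'y' -> {0,3,4,5}, take 3 (5->3 ok)
  t11 'y' -> {0,3,4,5}, take 3 (3->3 ok)

0,0,4,5,5,4,2,2,0,5,3,3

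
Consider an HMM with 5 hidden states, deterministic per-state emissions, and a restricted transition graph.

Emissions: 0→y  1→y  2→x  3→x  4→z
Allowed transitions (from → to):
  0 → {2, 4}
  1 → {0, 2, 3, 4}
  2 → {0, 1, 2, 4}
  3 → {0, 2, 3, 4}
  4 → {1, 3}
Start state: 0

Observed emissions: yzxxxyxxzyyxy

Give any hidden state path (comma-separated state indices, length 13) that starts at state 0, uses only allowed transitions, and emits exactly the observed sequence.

  t0 'y' -> {0,1}, take 0 (start)
  t1 'z' -> {4}, take 4 (0->4 ok)
  t2 'x' -> {2,3}, take 3 (4->3 ok)
  t3 'x' -> {2,3}, take 2 (3->2 ok)
  t4 'x' -> {2,3}, take 2 (2->2 ok)
  t5 'y' -> {0,1}, take 1 (2->1 ok)
  t6 'x' -> {2,3}, take 3 (1->3 ok)
  t7 'x' -> {2,3}, take 2 (3->2 ok)
  t8 'z' -> {4}, take 4 (2->4 ok)
  t9 'y' -> {0,1}, take 1 (4->1 ok)
  t10 'y' -> {0,1}, take 0 (1->0 ok)
  t11 'x' -> {2,3}, take 2 (0->2 ok)
  t12 'y' -> {0,1}, take 1 (2->1 ok)

0,4,3,2,2,1,3,2,4,1,0,2,1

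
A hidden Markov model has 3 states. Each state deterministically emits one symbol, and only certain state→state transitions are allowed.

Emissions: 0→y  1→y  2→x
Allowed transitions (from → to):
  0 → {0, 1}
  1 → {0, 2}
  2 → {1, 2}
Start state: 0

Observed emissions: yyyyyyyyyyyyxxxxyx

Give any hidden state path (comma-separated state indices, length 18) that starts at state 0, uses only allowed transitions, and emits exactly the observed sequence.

0,1,0,1,0,1,0,0,0,1,0,1,2,2,2,2,1,2

  0: obs=y cand={0,1} pick 0 [start]
  1: obs=y cand={0,1} pick 1 [0->1 ok]
  2: obs=y cand={0,1} pick 0 [1->0 ok]
  3: obs=y cand={0,1} pick 1 [0->1 ok]
  4: obs=y cand={0,1} pick 0 [1->0 ok]
  5: obs=y cand={0,1} pick 1 [0->1 ok]
  6: obs=y cand={0,1} pick 0 [1->0 ok]
  7: obs=y cand={0,1} pick 0 [0->0 ok]
  8: obs=y cand={0,1} pick 0 [0->0 ok]
  9: obs=y cand={0,1} pick 1 [0->1 ok]
  10: obs=y cand={0,1} pick 0 [1->0 ok]
  11: obs=y cand={0,1} pick 1 [0->1 ok]
  12: obs=x cand={2} pick 2 [1->2 ok]
  13: obs=x cand={2} pick 2 [2->2 ok]
  14: obs=x cand={2} pick 2 [2->2 ok]
  15: obs=x cand={2} pick 2 [2->2 ok]
  16: obs=y cand={0,1} pick 1 [2->1 ok]
  17: obs=x cand={2} pick 2 [1->2 ok]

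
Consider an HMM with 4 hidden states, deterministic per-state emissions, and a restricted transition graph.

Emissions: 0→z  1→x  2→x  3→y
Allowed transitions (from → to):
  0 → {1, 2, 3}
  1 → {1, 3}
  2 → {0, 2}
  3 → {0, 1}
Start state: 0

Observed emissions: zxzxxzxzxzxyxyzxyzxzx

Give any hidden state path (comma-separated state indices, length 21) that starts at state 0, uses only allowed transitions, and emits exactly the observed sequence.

0,2,0,2,2,0,2,0,2,0,1,3,1,3,0,1,3,0,2,0,2

  pos 0: z in {0}, choose 0; start
  pos 1: x in {1,2}, choose 2; 0->2 ok
  pos 2: z in {0}, choose 0; 2->0 ok
  pos 3: x in {1,2}, choose 2; 0->2 ok
  pos 4: x in {1,2}, choose 2; 2->2 ok
  pos 5: z in {0}, choose 0; 2->0 ok
  pos 6: x in {1,2}, choose 2; 0->2 ok
  pos 7: z in {0}, choose 0; 2->0 ok
  pos 8: x in {1,2}, choose 2; 0->2 ok
  pos 9: z in {0}, choose 0; 2->0 ok
  pos 10: x in {1,2}, choose 1; 0->1 ok
  pos 11: y in {3}, choose 3; 1->3 ok
  pos 12: x in {1,2}, choose 1; 3->1 ok
  pos 13: y in {3}, choose 3; 1->3 ok
  pos 14: z in {0}, choose 0; 3->0 ok
  pos 15: x in {1,2}, choose 1; 0->1 ok
  pos 16: y in {3}, choose 3; 1->3 ok
  pos 17: z in {0}, choose 0; 3->0 ok
  pos 18: x in {1,2}, choose 2; 0->2 ok
  pos 19: z in {0}, choose 0; 2->0 ok
  pos 20: x in {1,2}, choose 2; 0->2 ok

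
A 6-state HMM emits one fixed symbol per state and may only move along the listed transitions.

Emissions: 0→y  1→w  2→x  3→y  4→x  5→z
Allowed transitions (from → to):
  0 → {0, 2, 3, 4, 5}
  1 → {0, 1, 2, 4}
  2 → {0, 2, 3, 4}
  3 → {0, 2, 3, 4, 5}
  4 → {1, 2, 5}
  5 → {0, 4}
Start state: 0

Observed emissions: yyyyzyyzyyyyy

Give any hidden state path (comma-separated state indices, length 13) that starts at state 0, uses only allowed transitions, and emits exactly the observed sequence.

0,3,3,3,5,0,0,5,0,3,0,3,3

  t0 'y' -> {0,3}, take 0 (start)
  t1 'y' -> {0,3}, take 3 (0->3 ok)
  t2 'y' -> {0,3}, take 3 (3->3 ok)
  t3 'y' -> {0,3}, take 3 (3->3 ok)
  t4 'z' -> {5}, take 5 (3->5 ok)
  t5 'y' -> {0,3}, take 0 (5->0 ok)
  t6 'y' -> {0,3}, take 0 (0->0 ok)
  t7 'z' -> {5}, take 5 (0->5 ok)
  t8 'y' -> {0,3}, take 0 (5->0 ok)
  t9 'y' -> {0,3}, take 3 (0->3 ok)
  t10 'y' -> {0,3}, take 0 (3->0 ok)
  t11 'y' -> {0,3}, take 3 (0->3 ok)
  t12 'y' -> {0,3}, take 3 (3->3 ok)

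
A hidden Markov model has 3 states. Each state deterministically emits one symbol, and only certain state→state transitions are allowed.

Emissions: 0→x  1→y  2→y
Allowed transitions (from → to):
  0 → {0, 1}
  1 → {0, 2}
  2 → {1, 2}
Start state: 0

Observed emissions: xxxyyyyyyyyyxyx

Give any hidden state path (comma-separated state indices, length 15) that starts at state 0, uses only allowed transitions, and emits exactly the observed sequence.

  0: obs=x cand={0} pick 0 [start]
  1: obs=x cand={0} pick 0 [0->0 ok]
  2: obs=x cand={0} pick 0 [0->0 ok]
  3: obs=y cand={1,2} pick 1 [0->1 ok]
  4: obs=y cand={1,2} pick 2 [1->2 ok]
  5: obs=y cand={1,2} pick 2 [2->2 ok]
  6: obs=y cand={1,2} pick 2 [2->2 ok]
  7: obs=y cand={1,2} pick 1 [2->1 ok]
  8: obs=y cand={1,2} pick 2 [1->2 ok]
  9: obs=y cand={1,2} pick 1 [2->1 ok]
  10: obs=y cand={1,2} pick 2 [1->2 ok]
  11: obs=y cand={1,2} pick 1 [2->1 ok]
  12: obs=x cand={0} pick 0 [1->0 ok]
  13: obs=y cand={1,2} pick 1 [0->1 ok]
  14: obs=x cand={0} pick 0 [1->0 ok]

0,0,0,1,2,2,2,1,2,1,2,1,0,1,0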